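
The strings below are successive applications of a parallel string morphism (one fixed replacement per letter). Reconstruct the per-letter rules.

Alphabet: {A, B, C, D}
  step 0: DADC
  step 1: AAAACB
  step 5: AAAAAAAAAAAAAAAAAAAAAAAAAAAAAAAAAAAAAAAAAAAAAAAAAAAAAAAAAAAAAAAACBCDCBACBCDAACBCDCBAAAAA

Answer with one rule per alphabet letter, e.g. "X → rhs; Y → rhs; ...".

  step 0 ⇒ step 1: DADC ⇒ A·AA·A·CB
    A ↦ AA
    C ↦ CB
    D ↦ A
    B ↦ CD  (constrained at step 1)

A->AA, B->CD, C->CB, D->A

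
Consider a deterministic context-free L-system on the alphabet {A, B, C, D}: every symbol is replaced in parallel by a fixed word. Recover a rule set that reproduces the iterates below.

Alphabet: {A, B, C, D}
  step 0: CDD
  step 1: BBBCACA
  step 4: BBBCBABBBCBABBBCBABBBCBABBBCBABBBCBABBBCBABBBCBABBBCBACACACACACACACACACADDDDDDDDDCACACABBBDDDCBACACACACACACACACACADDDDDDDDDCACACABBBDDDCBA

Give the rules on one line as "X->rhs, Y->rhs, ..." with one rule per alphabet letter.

  step 0 ⇒ step 1: CDD ⇒ BBB·CA·CA
    C ↦ BBB
    D ↦ CA
    A ↦ CBA  (constrained at step 1)
    B ↦ DDD  (constrained at step 1)

A->CBA, B->DDD, C->BBB, D->CA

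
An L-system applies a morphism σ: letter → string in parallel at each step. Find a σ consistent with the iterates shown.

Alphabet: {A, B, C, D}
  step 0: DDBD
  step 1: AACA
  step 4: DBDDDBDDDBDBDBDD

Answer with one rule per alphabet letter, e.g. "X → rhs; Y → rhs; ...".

  step 0 ⇒ step 1: DDBD ⇒ A·A·C·A
    B ↦ C
    D ↦ A
    A ↦ DB  (constrained at step 1)
    C ↦ DD  (constrained at step 1)

A->DB, B->C, C->DD, D->A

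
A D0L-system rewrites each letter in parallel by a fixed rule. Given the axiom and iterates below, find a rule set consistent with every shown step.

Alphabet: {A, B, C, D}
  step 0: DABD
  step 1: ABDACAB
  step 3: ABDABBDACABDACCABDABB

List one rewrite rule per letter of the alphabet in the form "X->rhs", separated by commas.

A->DA, B->C, C->BB, D->AB

  step 0 ⇒ step 1: DABD ⇒ AB·DA·C·AB
    A ↦ DA
    B ↦ C
    D ↦ AB
    C ↦ BB  (constrained at step 1)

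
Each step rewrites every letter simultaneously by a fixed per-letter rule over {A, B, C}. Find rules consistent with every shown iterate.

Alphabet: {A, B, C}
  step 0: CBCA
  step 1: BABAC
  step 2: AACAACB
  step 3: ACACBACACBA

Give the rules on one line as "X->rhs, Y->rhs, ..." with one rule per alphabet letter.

  step 2 ⇒ step 3: AACAACB ⇒ AC·AC·B·AC·AC·B·A
    A ↦ AC
    B ↦ A
    C ↦ B

A->AC, B->A, C->B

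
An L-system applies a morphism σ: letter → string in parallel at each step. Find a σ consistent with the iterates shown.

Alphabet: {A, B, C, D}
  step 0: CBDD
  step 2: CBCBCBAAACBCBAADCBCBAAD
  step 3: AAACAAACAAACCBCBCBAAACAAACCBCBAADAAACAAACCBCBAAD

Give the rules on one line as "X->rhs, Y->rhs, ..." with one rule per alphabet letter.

  step 2 ⇒ step 3: CBCBCBAAACBCBAADCBCBAAD ⇒ AAA·C·AAA·C·AAA·C·CB·CB·CB·AAA·C·AAA·C·CB·CB·AAD·AAA·C·AAA·C·CB·CB·AAD
    A ↦ CB
    B ↦ C
    C ↦ AAA
    D ↦ AAD

A->CB, B->C, C->AAA, D->AAD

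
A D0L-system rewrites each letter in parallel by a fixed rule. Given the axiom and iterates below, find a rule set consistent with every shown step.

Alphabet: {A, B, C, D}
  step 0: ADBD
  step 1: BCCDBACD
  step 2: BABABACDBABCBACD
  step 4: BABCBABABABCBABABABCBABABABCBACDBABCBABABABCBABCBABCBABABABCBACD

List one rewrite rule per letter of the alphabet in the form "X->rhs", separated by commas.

A->BC, B->BA, C->BA, D->CD

  step 1 ⇒ step 2: BCCDBACD ⇒ BA·BA·BA·CD·BA·BC·BA·CD
    A ↦ BC
    B ↦ BA
    C ↦ BA
    D ↦ CD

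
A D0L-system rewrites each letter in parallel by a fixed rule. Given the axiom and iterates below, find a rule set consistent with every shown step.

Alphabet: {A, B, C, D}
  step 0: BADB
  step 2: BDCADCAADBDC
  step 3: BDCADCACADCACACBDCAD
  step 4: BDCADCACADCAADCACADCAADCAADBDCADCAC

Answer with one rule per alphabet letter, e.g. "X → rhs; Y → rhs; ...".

  step 3 ⇒ step 4: BDCADCACADCACACBDCAD ⇒ BD·C·AD·CA·C·AD·CA·AD·CA·C·AD·CA·AD·CA·AD·BD·C·AD·CA·C
    A ↦ CA
    B ↦ BD
    C ↦ AD
    D ↦ C

A->CA, B->BD, C->AD, D->C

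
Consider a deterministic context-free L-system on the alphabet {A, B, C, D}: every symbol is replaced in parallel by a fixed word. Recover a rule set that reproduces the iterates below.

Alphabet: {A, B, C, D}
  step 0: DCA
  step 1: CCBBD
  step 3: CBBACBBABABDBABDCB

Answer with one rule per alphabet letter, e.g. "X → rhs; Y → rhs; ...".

  step 0 ⇒ step 1: DCA ⇒ C·CB·BD
    A ↦ BD
    C ↦ CB
    D ↦ C
    B ↦ BA  (constrained at step 1)

A->BD, B->BA, C->CB, D->C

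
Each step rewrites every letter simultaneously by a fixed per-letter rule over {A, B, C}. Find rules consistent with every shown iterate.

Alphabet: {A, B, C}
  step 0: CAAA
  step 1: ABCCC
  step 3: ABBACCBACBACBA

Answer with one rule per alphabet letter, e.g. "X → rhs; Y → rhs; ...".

A->C, B->BA, C->AB

  step 0 ⇒ step 1: CAAA ⇒ AB·C·C·C
    A ↦ C
    C ↦ AB
    B ↦ BA  (constrained at step 1)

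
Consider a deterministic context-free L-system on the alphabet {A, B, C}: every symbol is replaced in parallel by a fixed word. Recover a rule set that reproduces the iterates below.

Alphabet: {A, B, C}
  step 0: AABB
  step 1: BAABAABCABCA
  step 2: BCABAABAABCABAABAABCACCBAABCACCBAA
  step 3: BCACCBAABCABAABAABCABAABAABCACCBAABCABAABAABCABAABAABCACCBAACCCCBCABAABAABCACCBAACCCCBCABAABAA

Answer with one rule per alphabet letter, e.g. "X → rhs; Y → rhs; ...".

  step 2 ⇒ step 3: BCABAABAABCABAABAABCACCBAABCACCBAA ⇒ BCA·CC·BAA·BCA·BAA·BAA·BCA·BAA·BAA·BCA·CC·BAA·BCA·BAA·BAA·BCA·BAA·BAA·BCA·CC·BAA·CC·CC·BCA·BAA·BAA·BCA·CC·BAA·CC·CC·BCA·BAA·BAA
    A ↦ BAA
    B ↦ BCA
    C ↦ CC

A->BAA, B->BCA, C->CC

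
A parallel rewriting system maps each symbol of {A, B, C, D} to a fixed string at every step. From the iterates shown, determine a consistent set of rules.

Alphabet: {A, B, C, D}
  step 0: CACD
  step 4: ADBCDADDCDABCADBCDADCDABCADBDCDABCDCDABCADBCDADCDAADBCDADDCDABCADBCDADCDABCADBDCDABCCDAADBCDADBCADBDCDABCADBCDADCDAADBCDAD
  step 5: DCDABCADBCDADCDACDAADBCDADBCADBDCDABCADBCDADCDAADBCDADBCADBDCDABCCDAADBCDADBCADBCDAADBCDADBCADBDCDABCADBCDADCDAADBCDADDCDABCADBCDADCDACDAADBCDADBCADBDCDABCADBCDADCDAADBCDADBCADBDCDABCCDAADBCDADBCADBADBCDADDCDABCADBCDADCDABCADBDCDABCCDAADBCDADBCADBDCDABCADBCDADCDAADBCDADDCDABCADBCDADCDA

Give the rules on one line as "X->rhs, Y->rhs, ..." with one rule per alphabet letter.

  step 4 ⇒ step 5: ADBCDADDCDABCADBCDADCDABCADBDCDABCDCDABCADBCDADCDAADBCDADDCDABCADBCDADCDABCADBDCDABCCDAADBCDADBCADBDCDABCADBCDADCDAADBCDAD ⇒ D·CDA·BC·ADB·CDA·D·CDA·CDA·ADB·CDA·D·BC·ADB·D·CDA·BC·ADB·CDA·D·CDA·ADB·CDA·D·BC·ADB·D·CDA·BC·CDA·ADB·CDA·D·BC·ADB·CDA·ADB·CDA·D·BC·ADB·D·CDA·BC·ADB·CDA·D·CDA·ADB·CDA·D·D·CDA·BC·ADB·CDA·D·CDA·CDA·ADB·CDA·D·BC·ADB·D·CDA·BC·ADB·CDA·D·CDA·ADB·CDA·D·BC·ADB·D·CDA·BC·CDA·ADB·CDA·D·BC·ADB·ADB·CDA·D·D·CDA·BC·ADB·CDA·D·CDA·BC·ADB·D·CDA·BC·CDA·ADB·CDA·D·BC·ADB·D·CDA·BC·ADB·CDA·D·CDA·ADB·CDA·D·D·CDA·BC·ADB·CDA·D·CDA
    A ↦ D
    B ↦ BC
    C ↦ ADB
    D ↦ CDA

A->D, B->BC, C->ADB, D->CDA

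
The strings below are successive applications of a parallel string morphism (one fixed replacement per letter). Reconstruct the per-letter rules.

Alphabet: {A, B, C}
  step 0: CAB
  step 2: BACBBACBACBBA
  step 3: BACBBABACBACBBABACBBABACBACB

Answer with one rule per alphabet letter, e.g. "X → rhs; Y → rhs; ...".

A->B, B->BAC, C->BA

  step 2 ⇒ step 3: BACBBACBACBBA ⇒ BAC·B·BA·BAC·BAC·B·BA·BAC·B·BA·BAC·BAC·B
    A ↦ B
    B ↦ BAC
    C ↦ BA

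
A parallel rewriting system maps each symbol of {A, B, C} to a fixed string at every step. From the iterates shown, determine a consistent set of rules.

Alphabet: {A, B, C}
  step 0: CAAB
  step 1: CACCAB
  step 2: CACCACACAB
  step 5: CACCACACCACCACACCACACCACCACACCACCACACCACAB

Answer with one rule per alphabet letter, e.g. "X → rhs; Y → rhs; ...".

A->C, B->AB, C->CA

  step 1 ⇒ step 2: CACCAB ⇒ CA·C·CA·CA·C·AB
    A ↦ C
    B ↦ AB
    C ↦ CA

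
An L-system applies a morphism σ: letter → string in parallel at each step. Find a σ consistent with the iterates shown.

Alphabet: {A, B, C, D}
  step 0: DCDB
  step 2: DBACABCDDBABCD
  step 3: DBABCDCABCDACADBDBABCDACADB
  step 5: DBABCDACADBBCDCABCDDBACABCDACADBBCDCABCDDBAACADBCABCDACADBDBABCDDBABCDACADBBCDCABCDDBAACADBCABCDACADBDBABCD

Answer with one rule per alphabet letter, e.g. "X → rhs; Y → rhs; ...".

  step 2 ⇒ step 3: DBACABCDDBABCD ⇒ DB·A·BCD·CA·BCD·A·CA·DB·DB·A·BCD·A·CA·DB
    A ↦ BCD
    B ↦ A
    C ↦ CA
    D ↦ DB

A->BCD, B->A, C->CA, D->DB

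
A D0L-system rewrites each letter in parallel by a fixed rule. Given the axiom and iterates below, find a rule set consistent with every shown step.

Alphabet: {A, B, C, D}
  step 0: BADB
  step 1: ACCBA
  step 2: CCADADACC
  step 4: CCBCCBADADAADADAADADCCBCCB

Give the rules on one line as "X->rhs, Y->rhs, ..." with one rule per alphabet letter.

A->CC, B->A, C->AD, D->B

  step 1 ⇒ step 2: ACCBA ⇒ CC·AD·AD·A·CC
    A ↦ CC
    B ↦ A
    C ↦ AD
  step 0 ⇒ step 1: BADB ⇒ A·CC·B·A
    D ↦ B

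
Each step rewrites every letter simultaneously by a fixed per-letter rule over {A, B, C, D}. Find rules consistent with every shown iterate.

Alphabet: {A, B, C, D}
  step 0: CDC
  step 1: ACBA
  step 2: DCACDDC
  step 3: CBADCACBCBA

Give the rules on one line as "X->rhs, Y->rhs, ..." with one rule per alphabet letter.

A->DC, B->CD, C->A, D->CB

  step 2 ⇒ step 3: DCACDDC ⇒ CB·A·DC·A·CB·CB·A
    A ↦ DC
    C ↦ A
    D ↦ CB
  step 1 ⇒ step 2: ACBA ⇒ DC·A·CD·DC
    B ↦ CD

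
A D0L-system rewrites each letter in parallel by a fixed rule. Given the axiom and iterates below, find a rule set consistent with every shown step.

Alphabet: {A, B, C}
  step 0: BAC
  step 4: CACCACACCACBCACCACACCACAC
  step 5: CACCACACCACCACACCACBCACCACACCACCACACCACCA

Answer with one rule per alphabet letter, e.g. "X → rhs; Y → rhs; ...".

A->C, B->CB, C->CA

  step 4 ⇒ step 5: CACCACACCACBCACCACACCACAC ⇒ CA·C·CA·CA·C·CA·C·CA·CA·C·CA·CB·CA·C·CA·CA·C·CA·C·CA·CA·C·CA·C·CA
    A ↦ C
    B ↦ CB
    C ↦ CA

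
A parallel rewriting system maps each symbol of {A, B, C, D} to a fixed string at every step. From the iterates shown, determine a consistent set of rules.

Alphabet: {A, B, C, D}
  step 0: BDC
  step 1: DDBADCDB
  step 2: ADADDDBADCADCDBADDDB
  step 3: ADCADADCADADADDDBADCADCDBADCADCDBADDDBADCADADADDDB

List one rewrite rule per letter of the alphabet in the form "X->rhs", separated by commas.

  step 2 ⇒ step 3: ADADDDBADCADCDBADDDB ⇒ ADC·AD·ADC·AD·AD·AD·DDB·ADC·AD·CDB·ADC·AD·CDB·AD·DDB·ADC·AD·AD·AD·DDB
    A ↦ ADC
    B ↦ DDB
    C ↦ CDB
    D ↦ AD

A->ADC, B->DDB, C->CDB, D->AD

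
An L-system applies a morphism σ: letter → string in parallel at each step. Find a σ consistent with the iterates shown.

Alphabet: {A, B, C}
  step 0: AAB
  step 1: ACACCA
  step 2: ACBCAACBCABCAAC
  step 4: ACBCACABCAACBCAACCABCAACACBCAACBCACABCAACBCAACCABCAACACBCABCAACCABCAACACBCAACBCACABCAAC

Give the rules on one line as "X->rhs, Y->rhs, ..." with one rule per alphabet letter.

A->AC, B->CA, C->BCA

  step 1 ⇒ step 2: ACACCA ⇒ AC·BCA·AC·BCA·BCA·AC
    A ↦ AC
    C ↦ BCA
  step 0 ⇒ step 1: AAB ⇒ AC·AC·CA
    B ↦ CA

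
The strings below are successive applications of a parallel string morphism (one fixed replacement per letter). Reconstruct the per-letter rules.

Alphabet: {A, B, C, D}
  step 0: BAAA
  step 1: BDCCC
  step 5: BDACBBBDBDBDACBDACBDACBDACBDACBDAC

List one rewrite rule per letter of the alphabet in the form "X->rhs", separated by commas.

  step 0 ⇒ step 1: BAAA ⇒ BD·C·C·C
    A ↦ C
    B ↦ BD
    C ↦ BB  (constrained at step 1)
    D ↦ A  (constrained at step 1)

A->C, B->BD, C->BB, D->A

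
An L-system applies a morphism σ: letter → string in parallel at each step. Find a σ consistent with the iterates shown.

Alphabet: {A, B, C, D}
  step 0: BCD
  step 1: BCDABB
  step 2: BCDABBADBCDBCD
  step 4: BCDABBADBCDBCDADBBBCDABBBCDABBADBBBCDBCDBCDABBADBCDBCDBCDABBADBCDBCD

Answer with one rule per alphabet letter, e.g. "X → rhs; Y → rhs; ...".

  step 1 ⇒ step 2: BCDABB ⇒ BCD·A·BB·AD·BCD·BCD
    A ↦ AD
    B ↦ BCD
    C ↦ A
    D ↦ BB

A->AD, B->BCD, C->A, D->BB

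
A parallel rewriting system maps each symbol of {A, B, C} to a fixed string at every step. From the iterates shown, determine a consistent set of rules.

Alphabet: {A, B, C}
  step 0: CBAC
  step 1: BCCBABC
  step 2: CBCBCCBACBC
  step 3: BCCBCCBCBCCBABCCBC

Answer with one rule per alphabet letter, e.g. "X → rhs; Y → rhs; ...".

  step 2 ⇒ step 3: CBCBCCBACBC ⇒ BC·C·BC·C·BC·BC·C·BA·BC·C·BC
    A ↦ BA
    B ↦ C
    C ↦ BC

A->BA, B->C, C->BC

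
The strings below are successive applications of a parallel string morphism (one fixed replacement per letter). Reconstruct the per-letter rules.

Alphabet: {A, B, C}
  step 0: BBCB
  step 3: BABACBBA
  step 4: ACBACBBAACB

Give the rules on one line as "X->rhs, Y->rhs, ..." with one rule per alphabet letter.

  step 3 ⇒ step 4: BABACBBA ⇒ A·CB·A·CB·B·A·A·CB
    A ↦ CB
    B ↦ A
    C ↦ B

A->CB, B->A, C->B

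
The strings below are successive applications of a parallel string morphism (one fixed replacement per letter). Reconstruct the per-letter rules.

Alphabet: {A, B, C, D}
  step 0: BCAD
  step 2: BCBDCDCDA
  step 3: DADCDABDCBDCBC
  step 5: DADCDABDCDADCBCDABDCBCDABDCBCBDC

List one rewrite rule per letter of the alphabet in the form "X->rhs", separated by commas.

  step 2 ⇒ step 3: BCBDCDCDA ⇒ DA·DC·DA·B·DC·B·DC·B·C
    A ↦ C
    B ↦ DA
    C ↦ DC
    D ↦ B

A->C, B->DA, C->DC, D->B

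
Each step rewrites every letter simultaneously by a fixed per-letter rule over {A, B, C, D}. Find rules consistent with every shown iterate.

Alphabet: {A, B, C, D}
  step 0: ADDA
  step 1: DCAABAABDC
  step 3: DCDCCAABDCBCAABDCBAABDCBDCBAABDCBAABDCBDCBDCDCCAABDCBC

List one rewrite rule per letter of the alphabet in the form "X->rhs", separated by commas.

  step 0 ⇒ step 1: ADDA ⇒ DC·AAB·AAB·DC
    A ↦ DC
    D ↦ AAB
    B ↦ C  (constrained at step 1)
    C ↦ DCB  (constrained at step 1)

A->DC, B->C, C->DCB, D->AAB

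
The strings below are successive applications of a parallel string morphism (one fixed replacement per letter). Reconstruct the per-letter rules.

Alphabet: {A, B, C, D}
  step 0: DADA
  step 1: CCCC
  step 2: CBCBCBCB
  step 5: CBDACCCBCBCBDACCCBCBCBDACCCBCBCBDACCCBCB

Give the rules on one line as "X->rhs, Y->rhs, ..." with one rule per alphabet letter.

  step 1 ⇒ step 2: CCCC ⇒ CB·CB·CB·CB
    C ↦ CB
  step 0 ⇒ step 1: DADA ⇒ C·C·C·C
    A ↦ C
    B ↦ DA  (constrained at step 2)
  step 0 ⇒ step 1: DADA ⇒ C·C·C·C
    D ↦ C

A->C, B->DA, C->CB, D->C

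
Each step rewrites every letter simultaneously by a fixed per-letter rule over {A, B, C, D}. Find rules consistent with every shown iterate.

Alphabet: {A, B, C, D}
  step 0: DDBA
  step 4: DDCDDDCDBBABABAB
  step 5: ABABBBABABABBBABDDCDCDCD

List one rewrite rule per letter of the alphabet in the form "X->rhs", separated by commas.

A->C, B->D, C->BB, D->AB

  step 4 ⇒ step 5: DDCDDDCDBBABABAB ⇒ AB·AB·BB·AB·AB·AB·BB·AB·D·D·C·D·C·D·C·D
    A ↦ C
    B ↦ D
    C ↦ BB
    D ↦ AB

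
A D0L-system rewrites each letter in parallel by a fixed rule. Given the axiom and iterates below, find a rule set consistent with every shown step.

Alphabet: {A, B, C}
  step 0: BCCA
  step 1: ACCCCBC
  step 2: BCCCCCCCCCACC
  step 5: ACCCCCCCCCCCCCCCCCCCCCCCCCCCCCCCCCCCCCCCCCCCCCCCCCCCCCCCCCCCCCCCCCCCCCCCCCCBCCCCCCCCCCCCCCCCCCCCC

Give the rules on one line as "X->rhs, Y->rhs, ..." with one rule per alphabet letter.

A->BC, B->A, C->CC

  step 1 ⇒ step 2: ACCCCBC ⇒ BC·CC·CC·CC·CC·A·CC
    A ↦ BC
    B ↦ A
    C ↦ CC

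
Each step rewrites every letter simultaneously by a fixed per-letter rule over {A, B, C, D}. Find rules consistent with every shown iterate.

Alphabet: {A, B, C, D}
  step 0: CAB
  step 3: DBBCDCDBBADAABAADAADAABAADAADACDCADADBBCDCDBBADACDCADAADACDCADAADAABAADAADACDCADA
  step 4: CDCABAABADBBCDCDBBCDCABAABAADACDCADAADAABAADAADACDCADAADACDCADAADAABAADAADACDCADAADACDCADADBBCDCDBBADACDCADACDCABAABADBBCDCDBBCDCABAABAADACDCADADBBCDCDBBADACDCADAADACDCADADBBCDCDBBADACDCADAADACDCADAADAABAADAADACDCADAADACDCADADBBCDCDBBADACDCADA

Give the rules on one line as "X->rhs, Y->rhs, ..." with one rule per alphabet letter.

A->ADA, B->ABA, C->DBB, D->CDC

  step 3 ⇒ step 4: DBBCDCDBBADAABAADAADAABAADAADACDCADADBBCDCDBBADACDCADAADACDCADAADAABAADAADACDCADA ⇒ CDC·ABA·ABA·DBB·CDC·DBB·CDC·ABA·ABA·ADA·CDC·ADA·ADA·ABA·ADA·ADA·CDC·ADA·ADA·CDC·ADA·ADA·ABA·ADA·ADA·CDC·ADA·ADA·CDC·ADA·DBB·CDC·DBB·ADA·CDC·ADA·CDC·ABA·ABA·DBB·CDC·DBB·CDC·ABA·ABA·ADA·CDC·ADA·DBB·CDC·DBB·ADA·CDC·ADA·ADA·CDC·ADA·DBB·CDC·DBB·ADA·CDC·ADA·ADA·CDC·ADA·ADA·ABA·ADA·ADA·CDC·ADA·ADA·CDC·ADA·DBB·CDC·DBB·ADA·CDC·ADA
    A ↦ ADA
    B ↦ ABA
    C ↦ DBB
    D ↦ CDC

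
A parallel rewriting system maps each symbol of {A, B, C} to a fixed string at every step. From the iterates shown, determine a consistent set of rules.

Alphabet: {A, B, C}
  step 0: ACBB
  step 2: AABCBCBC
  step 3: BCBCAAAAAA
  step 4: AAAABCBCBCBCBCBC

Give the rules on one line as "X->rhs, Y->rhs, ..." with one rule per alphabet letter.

  step 3 ⇒ step 4: BCBCAAAAAA ⇒ A·A·A·A·BC·BC·BC·BC·BC·BC
    A ↦ BC
    B ↦ A
    C ↦ A

A->BC, B->A, C->A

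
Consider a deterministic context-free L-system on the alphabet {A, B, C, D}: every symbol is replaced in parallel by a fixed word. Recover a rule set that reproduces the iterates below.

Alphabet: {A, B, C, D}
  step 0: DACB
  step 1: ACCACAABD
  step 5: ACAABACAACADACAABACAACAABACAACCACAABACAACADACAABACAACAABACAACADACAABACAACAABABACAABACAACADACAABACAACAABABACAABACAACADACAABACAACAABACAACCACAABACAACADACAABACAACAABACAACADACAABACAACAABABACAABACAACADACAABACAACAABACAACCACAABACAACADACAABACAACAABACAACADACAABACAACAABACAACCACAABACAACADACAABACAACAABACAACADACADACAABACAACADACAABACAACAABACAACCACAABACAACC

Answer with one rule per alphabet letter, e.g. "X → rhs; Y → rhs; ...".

  step 0 ⇒ step 1: DACB ⇒ ACC·ACA·AB·D
    A ↦ ACA
    B ↦ D
    C ↦ AB
    D ↦ ACC

A->ACA, B->D, C->AB, D->ACC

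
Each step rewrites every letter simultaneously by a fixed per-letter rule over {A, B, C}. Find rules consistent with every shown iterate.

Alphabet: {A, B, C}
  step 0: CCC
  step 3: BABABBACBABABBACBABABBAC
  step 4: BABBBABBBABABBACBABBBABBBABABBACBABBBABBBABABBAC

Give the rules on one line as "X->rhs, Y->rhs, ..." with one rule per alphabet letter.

  step 3 ⇒ step 4: BABABBACBABABBACBABABBAC ⇒ BA·BB·BA·BB·BA·BA·BB·AC·BA·BB·BA·BB·BA·BA·BB·AC·BA·BB·BA·BB·BA·BA·BB·AC
    A ↦ BB
    B ↦ BA
    C ↦ AC

A->BB, B->BA, C->AC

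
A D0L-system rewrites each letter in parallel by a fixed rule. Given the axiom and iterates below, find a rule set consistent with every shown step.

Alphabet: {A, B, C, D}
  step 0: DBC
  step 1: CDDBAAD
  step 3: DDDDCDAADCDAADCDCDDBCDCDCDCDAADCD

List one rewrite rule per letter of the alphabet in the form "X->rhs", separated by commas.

  step 0 ⇒ step 1: DBC ⇒ CD·DB·AAD
    B ↦ DB
    C ↦ AAD
    D ↦ CD
    A ↦ DD  (constrained at step 1)

A->DD, B->DB, C->AAD, D->CD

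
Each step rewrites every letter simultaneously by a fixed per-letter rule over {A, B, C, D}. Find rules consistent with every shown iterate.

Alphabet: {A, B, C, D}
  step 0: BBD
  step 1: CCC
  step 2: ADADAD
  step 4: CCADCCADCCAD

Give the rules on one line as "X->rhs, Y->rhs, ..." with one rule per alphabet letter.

A->DB, B->C, C->AD, D->C

  step 1 ⇒ step 2: CCC ⇒ AD·AD·AD
    C ↦ AD
    A ↦ DB  (constrained at step 2)
  step 0 ⇒ step 1: BBD ⇒ C·C·C
    B ↦ C
  step 0 ⇒ step 1: BBD ⇒ C·C·C
    D ↦ C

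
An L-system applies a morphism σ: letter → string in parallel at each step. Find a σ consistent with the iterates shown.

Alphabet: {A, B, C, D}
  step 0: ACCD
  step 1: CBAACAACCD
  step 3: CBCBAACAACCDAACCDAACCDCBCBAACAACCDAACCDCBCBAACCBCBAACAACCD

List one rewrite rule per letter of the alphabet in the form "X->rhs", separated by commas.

A->CB, B->CD, C->AAC, D->CD

  step 0 ⇒ step 1: ACCD ⇒ CB·AAC·AAC·CD
    A ↦ CB
    C ↦ AAC
    D ↦ CD
    B ↦ CD  (constrained at step 1)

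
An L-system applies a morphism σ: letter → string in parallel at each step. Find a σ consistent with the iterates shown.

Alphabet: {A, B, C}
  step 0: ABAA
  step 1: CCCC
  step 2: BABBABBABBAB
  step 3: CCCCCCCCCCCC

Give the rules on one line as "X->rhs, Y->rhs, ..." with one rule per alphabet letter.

A->C, B->C, C->BAB

  step 2 ⇒ step 3: BABBABBABBAB ⇒ C·C·C·C·C·C·C·C·C·C·C·C
    A ↦ C
    B ↦ C
  step 1 ⇒ step 2: CCCC ⇒ BAB·BAB·BAB·BAB
    C ↦ BAB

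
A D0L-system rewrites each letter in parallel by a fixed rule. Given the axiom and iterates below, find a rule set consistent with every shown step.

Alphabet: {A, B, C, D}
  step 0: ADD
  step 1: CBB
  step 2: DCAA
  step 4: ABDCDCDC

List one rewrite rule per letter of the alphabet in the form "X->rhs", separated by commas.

A->C, B->A, C->DC, D->B

  step 1 ⇒ step 2: CBB ⇒ DC·A·A
    B ↦ A
    C ↦ DC
  step 0 ⇒ step 1: ADD ⇒ C·B·B
    A ↦ C
  step 0 ⇒ step 1: ADD ⇒ C·B·B
    D ↦ B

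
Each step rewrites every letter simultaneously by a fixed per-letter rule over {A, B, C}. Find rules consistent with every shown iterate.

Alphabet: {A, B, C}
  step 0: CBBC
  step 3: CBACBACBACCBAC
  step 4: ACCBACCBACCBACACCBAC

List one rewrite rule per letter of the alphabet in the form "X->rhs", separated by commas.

A->B, B->C, C->AC

  step 3 ⇒ step 4: CBACBACBACCBAC ⇒ AC·C·B·AC·C·B·AC·C·B·AC·AC·C·B·AC
    A ↦ B
    B ↦ C
    C ↦ AC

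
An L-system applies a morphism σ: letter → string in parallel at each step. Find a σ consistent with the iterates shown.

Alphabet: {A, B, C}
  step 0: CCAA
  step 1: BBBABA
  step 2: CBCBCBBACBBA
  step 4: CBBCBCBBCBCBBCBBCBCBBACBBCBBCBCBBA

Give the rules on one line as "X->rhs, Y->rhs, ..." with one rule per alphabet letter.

A->BA, B->CB, C->B

  step 1 ⇒ step 2: BBBABA ⇒ CB·CB·CB·BA·CB·BA
    A ↦ BA
    B ↦ CB
  step 0 ⇒ step 1: CCAA ⇒ B·B·BA·BA
    C ↦ B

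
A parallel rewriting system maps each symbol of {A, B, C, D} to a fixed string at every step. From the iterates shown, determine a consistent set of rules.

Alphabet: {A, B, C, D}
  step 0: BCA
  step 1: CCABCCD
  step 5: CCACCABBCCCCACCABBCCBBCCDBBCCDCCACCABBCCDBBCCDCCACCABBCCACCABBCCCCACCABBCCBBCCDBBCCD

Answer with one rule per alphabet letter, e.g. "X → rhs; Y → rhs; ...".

  step 0 ⇒ step 1: BCA ⇒ CCA·B·CCD
    A ↦ CCD
    B ↦ CCA
    C ↦ B
    D ↦ CC  (constrained at step 1)

A->CCD, B->CCA, C->B, D->CC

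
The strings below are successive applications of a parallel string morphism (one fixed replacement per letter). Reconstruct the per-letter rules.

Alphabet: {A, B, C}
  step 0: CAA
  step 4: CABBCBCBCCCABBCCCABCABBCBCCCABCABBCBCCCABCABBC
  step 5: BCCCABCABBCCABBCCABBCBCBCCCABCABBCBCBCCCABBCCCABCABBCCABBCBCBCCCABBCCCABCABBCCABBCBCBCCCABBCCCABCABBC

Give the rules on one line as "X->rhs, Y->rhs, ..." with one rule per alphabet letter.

  step 4 ⇒ step 5: CABBCBCBCCCABBCCCABCABBCBCCCABCABBCBCCCABCABBC ⇒ BC·C·CAB·CAB·BC·CAB·BC·CAB·BC·BC·BC·C·CAB·CAB·BC·BC·BC·C·CAB·BC·C·CAB·CAB·BC·CAB·BC·BC·BC·C·CAB·BC·C·CAB·CAB·BC·CAB·BC·BC·BC·C·CAB·BC·C·CAB·CAB·BC
    A ↦ C
    B ↦ CAB
    C ↦ BC

A->C, B->CAB, C->BC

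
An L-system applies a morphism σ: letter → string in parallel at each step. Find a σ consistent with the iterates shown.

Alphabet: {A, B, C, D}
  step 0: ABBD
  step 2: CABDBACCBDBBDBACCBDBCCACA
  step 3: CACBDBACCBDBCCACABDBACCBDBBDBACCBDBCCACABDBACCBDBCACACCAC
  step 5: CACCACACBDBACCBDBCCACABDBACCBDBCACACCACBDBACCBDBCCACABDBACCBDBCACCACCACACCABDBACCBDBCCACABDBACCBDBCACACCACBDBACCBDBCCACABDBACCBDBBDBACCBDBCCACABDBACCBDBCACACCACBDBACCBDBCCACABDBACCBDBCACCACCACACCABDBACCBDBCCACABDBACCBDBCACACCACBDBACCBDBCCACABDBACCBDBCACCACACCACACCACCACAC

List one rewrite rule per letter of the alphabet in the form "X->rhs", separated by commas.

  step 2 ⇒ step 3: CABDBACCBDBBDBACCBDBCCACA ⇒ CA·C·BDB·ACC·BDB·C·CA·CA·BDB·ACC·BDB·BDB·ACC·BDB·C·CA·CA·BDB·ACC·BDB·CA·CA·C·CA·C
    A ↦ C
    B ↦ BDB
    C ↦ CA
    D ↦ ACC

A->C, B->BDB, C->CA, D->ACC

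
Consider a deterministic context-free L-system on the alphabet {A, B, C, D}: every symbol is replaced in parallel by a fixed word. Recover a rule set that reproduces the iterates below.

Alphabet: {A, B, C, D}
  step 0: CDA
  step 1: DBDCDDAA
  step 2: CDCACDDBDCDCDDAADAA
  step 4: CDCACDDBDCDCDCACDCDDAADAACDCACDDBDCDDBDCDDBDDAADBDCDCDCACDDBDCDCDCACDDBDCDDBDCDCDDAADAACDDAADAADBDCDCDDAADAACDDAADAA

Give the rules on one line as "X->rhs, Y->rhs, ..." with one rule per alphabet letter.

A->DAA, B->CA, C->DBD, D->CD

  step 1 ⇒ step 2: DBDCDDAA ⇒ CD·CA·CD·DBD·CD·CD·DAA·DAA
    A ↦ DAA
    B ↦ CA
    C ↦ DBD
    D ↦ CD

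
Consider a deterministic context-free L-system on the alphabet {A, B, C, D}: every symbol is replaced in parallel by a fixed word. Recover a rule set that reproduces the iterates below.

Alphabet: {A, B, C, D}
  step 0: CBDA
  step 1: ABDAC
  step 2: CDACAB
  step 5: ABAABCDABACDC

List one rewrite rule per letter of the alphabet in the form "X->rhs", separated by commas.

A->C, B->D, C->AB, D->A

  step 1 ⇒ step 2: ABDAC ⇒ C·D·A·C·AB
    A ↦ C
    B ↦ D
    C ↦ AB
    D ↦ A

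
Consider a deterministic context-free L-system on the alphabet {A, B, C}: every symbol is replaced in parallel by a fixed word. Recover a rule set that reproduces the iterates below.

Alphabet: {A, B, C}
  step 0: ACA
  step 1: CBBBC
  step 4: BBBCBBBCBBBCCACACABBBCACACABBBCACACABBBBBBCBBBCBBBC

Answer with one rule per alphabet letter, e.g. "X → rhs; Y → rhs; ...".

  step 0 ⇒ step 1: ACA ⇒ C·BBB·C
    A ↦ C
    C ↦ BBB
    B ↦ CA  (constrained at step 1)

A->C, B->CA, C->BBB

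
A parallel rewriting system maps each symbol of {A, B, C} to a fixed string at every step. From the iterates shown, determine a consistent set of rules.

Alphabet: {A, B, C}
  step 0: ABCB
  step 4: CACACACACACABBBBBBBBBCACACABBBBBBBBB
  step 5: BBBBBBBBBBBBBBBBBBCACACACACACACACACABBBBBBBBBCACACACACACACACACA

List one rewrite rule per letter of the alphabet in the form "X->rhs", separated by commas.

  step 4 ⇒ step 5: CACACACACACABBBBBBBBBCACACABBBBBBBBB ⇒ B·BB·B·BB·B·BB·B·BB·B·BB·B·BB·CA·CA·CA·CA·CA·CA·CA·CA·CA·B·BB·B·BB·B·BB·CA·CA·CA·CA·CA·CA·CA·CA·CA
    A ↦ BB
    B ↦ CA
    C ↦ B

A->BB, B->CA, C->B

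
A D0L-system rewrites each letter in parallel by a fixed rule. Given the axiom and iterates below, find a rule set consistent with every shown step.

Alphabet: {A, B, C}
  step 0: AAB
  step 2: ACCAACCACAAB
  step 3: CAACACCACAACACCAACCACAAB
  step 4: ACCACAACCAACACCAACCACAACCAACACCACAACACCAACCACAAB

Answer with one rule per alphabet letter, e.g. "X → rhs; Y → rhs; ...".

  step 3 ⇒ step 4: CAACACCACAACACCAACCACAAB ⇒ AC·CA·CA·AC·CA·AC·AC·CA·AC·CA·CA·AC·CA·AC·AC·CA·CA·AC·AC·CA·AC·CA·CA·AB
    A ↦ CA
    B ↦ AB
    C ↦ AC

A->CA, B->AB, C->AC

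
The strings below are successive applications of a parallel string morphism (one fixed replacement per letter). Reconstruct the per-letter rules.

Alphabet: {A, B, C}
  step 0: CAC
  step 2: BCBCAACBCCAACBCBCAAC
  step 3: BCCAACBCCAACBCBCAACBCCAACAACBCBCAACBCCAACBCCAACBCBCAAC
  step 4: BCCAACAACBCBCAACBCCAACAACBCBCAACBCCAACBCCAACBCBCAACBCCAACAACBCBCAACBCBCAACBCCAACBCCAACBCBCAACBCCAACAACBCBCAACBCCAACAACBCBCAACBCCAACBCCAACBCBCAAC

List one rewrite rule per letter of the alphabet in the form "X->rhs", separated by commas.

  step 3 ⇒ step 4: BCCAACBCCAACBCBCAACBCCAACAACBCBCAACBCCAACBCCAACBCBCAAC ⇒ BCC·AAC·AAC·BC·BC·AAC·BCC·AAC·AAC·BC·BC·AAC·BCC·AAC·BCC·AAC·BC·BC·AAC·BCC·AAC·AAC·BC·BC·AAC·BC·BC·AAC·BCC·AAC·BCC·AAC·BC·BC·AAC·BCC·AAC·AAC·BC·BC·AAC·BCC·AAC·AAC·BC·BC·AAC·BCC·AAC·BCC·AAC·BC·BC·AAC
    A ↦ BC
    B ↦ BCC
    C ↦ AAC

A->BC, B->BCC, C->AAC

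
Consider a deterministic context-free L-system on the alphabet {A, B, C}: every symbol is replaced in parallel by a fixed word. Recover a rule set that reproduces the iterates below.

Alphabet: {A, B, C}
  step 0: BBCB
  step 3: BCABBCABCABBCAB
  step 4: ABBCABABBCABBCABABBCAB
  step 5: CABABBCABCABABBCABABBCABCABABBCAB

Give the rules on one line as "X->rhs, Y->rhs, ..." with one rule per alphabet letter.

  step 4 ⇒ step 5: ABBCABABBCABBCABABBCAB ⇒ C·AB·AB·B·C·AB·C·AB·AB·B·C·AB·AB·B·C·AB·C·AB·AB·B·C·AB
    A ↦ C
    B ↦ AB
    C ↦ B

A->C, B->AB, C->B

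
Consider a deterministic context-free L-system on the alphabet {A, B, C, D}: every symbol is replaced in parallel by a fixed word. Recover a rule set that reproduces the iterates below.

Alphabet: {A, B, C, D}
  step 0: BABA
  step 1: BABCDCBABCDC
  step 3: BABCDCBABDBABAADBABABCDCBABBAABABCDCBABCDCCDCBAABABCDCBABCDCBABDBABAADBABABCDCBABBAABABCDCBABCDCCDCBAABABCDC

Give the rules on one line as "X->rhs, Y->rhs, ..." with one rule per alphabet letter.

  step 0 ⇒ step 1: BABA ⇒ BAB·CDC·BAB·CDC
    A ↦ CDC
    B ↦ BAB
    C ↦ DBA  (constrained at step 1)
    D ↦ BAA  (constrained at step 1)

A->CDC, B->BAB, C->DBA, D->BAA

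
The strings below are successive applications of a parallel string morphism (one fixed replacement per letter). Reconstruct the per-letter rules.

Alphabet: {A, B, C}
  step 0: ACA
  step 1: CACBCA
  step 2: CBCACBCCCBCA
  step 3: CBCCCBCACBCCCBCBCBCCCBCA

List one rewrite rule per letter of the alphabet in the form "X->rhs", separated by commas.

A->CA, B->CC, C->CB

  step 2 ⇒ step 3: CBCACBCCCBCA ⇒ CB·CC·CB·CA·CB·CC·CB·CB·CB·CC·CB·CA
    A ↦ CA
    B ↦ CC
    C ↦ CB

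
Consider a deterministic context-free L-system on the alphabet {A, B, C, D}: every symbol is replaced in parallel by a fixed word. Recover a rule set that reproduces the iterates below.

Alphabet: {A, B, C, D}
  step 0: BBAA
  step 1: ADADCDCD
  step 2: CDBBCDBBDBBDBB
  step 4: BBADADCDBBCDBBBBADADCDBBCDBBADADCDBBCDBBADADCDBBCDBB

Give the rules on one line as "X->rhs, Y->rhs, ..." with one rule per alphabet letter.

  step 1 ⇒ step 2: ADADCDCD ⇒ CD·BB·CD·BB·D·BB·D·BB
    A ↦ CD
    C ↦ D
    D ↦ BB
  step 0 ⇒ step 1: BBAA ⇒ AD·AD·CD·CD
    B ↦ AD

A->CD, B->AD, C->D, D->BB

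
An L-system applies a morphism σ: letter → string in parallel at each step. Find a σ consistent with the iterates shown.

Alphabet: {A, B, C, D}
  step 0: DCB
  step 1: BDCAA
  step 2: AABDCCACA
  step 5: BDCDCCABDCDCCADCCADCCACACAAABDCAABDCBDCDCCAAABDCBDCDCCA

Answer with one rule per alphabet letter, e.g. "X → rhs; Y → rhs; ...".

A->CA, B->AA, C->DC, D->B

  step 1 ⇒ step 2: BDCAA ⇒ AA·B·DC·CA·CA
    A ↦ CA
    B ↦ AA
    C ↦ DC
    D ↦ B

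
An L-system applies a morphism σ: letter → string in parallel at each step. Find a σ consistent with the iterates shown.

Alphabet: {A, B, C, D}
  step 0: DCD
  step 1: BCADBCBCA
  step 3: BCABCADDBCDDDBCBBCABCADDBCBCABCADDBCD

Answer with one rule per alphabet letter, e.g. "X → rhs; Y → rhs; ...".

A->B, B->D, C->DBC, D->BCA

  step 0 ⇒ step 1: DCD ⇒ BCA·DBC·BCA
    C ↦ DBC
    D ↦ BCA
    A ↦ B  (constrained at step 1)
    B ↦ D  (constrained at step 1)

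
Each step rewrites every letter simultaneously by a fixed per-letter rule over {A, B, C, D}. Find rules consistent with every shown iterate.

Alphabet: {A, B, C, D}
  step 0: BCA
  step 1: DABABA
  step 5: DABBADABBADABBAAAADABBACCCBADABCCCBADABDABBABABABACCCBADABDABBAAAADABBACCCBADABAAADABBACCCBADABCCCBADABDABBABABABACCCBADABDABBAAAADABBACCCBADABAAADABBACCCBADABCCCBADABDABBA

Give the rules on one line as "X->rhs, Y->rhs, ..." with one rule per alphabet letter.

A->BA, B->DAB, C->A, D->CCC

  step 0 ⇒ step 1: BCA ⇒ DAB·A·BA
    A ↦ BA
    B ↦ DAB
    C ↦ A
    D ↦ CCC  (constrained at step 1)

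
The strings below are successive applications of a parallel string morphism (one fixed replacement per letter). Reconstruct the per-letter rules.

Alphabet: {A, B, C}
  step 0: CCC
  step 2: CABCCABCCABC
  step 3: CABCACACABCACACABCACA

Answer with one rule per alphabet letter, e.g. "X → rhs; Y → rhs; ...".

A->BC, B->A, C->CA

  step 2 ⇒ step 3: CABCCABCCABC ⇒ CA·BC·A·CA·CA·BC·A·CA·CA·BC·A·CA
    A ↦ BC
    B ↦ A
    C ↦ CA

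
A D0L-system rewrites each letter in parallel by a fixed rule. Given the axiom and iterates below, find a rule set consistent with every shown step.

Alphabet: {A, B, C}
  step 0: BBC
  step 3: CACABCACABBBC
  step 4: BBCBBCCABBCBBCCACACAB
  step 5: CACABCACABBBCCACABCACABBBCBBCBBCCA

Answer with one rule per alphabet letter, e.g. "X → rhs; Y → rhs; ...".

  step 4 ⇒ step 5: BBCBBCCABBCBBCCACACAB ⇒ CA·CA·B·CA·CA·B·B·BC·CA·CA·B·CA·CA·B·B·BC·B·BC·B·BC·CA
    A ↦ BC
    B ↦ CA
    C ↦ B

A->BC, B->CA, C->B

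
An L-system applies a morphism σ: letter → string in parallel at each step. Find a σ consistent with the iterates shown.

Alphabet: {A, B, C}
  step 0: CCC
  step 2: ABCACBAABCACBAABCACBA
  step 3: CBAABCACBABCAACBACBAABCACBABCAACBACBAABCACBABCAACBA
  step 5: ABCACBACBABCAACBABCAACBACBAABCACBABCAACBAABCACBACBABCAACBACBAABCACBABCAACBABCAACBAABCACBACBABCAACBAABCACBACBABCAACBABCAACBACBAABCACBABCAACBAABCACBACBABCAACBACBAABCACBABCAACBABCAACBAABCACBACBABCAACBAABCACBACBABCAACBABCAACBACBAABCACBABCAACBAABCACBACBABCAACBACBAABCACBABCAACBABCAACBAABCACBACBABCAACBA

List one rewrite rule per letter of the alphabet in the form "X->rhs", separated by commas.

A->CBA, B->A, C->BCA

  step 2 ⇒ step 3: ABCACBAABCACBAABCACBA ⇒ CBA·A·BCA·CBA·BCA·A·CBA·CBA·A·BCA·CBA·BCA·A·CBA·CBA·A·BCA·CBA·BCA·A·CBA
    A ↦ CBA
    B ↦ A
    C ↦ BCA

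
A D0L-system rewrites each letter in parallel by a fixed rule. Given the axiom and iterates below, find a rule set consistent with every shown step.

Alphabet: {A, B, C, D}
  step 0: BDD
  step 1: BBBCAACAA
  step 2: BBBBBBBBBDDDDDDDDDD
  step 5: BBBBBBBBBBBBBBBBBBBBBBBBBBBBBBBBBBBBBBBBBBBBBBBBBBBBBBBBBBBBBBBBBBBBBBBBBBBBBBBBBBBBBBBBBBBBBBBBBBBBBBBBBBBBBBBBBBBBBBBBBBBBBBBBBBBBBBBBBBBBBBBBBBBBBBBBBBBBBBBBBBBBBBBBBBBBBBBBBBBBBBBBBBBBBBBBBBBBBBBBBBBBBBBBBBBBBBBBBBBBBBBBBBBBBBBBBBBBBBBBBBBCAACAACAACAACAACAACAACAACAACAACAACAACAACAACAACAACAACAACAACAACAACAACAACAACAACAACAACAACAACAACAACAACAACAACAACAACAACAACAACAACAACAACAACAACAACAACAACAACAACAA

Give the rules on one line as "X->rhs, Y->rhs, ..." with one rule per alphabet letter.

  step 1 ⇒ step 2: BBBCAACAA ⇒ BBB·BBB·BBB·D·DD·DD·D·DD·DD
    A ↦ DD
    B ↦ BBB
    C ↦ D
  step 0 ⇒ step 1: BDD ⇒ BBB·CAA·CAA
    D ↦ CAA

A->DD, B->BBB, C->D, D->CAA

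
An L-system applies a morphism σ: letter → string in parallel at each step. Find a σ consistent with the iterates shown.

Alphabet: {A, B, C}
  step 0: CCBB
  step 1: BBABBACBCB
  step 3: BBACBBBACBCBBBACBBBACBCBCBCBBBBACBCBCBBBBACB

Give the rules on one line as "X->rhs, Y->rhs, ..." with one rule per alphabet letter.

A->B, B->CB, C->BBA

  step 0 ⇒ step 1: CCBB ⇒ BBA·BBA·CB·CB
    B ↦ CB
    C ↦ BBA
    A ↦ B  (constrained at step 1)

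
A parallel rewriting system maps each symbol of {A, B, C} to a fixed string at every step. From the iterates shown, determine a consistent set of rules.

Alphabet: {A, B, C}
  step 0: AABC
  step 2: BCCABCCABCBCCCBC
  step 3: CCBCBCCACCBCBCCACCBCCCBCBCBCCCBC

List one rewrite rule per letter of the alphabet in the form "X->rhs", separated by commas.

  step 2 ⇒ step 3: BCCABCCABCBCCCBC ⇒ CC·BC·BC·CA·CC·BC·BC·CA·CC·BC·CC·BC·BC·BC·CC·BC
    A ↦ CA
    B ↦ CC
    C ↦ BC

A->CA, B->CC, C->BC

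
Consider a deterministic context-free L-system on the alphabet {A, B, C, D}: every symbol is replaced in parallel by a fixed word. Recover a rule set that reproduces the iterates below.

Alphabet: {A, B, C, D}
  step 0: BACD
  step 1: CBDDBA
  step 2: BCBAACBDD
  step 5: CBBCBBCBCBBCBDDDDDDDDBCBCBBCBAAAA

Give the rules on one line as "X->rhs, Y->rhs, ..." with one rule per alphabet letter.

A->DD, B->CB, C->B, D->A

  step 1 ⇒ step 2: CBDDBA ⇒ B·CB·A·A·CB·DD
    A ↦ DD
    B ↦ CB
    C ↦ B
    D ↦ A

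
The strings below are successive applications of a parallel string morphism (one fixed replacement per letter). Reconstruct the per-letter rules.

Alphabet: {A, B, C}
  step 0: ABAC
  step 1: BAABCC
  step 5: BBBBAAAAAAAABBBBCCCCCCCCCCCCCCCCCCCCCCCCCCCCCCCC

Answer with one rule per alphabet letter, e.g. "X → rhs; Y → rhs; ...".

A->B, B->AA, C->CC

  step 0 ⇒ step 1: ABAC ⇒ B·AA·B·CC
    A ↦ B
    B ↦ AA
    C ↦ CC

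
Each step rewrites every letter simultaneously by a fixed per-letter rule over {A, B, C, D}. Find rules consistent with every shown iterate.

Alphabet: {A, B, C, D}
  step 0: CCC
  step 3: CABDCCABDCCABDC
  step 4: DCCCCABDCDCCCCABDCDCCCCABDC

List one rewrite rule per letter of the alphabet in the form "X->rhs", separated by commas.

  step 3 ⇒ step 4: CABDCCABDCCABDC ⇒ DC·CC·CA·B·DC·DC·CC·CA·B·DC·DC·CC·CA·B·DC
    A ↦ CC
    B ↦ CA
    C ↦ DC
    D ↦ B

A->CC, B->CA, C->DC, D->B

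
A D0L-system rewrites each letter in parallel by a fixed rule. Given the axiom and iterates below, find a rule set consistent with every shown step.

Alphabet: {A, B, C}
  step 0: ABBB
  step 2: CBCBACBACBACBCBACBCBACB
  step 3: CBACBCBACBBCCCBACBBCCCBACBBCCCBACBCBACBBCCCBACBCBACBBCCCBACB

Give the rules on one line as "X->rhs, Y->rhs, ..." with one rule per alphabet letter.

  step 2 ⇒ step 3: CBCBACBACBACBCBACBCBACB ⇒ CBA·CB·CBA·CB·BCC·CBA·CB·BCC·CBA·CB·BCC·CBA·CB·CBA·CB·BCC·CBA·CB·CBA·CB·BCC·CBA·CB
    A ↦ BCC
    B ↦ CB
    C ↦ CBA

A->BCC, B->CB, C->CBA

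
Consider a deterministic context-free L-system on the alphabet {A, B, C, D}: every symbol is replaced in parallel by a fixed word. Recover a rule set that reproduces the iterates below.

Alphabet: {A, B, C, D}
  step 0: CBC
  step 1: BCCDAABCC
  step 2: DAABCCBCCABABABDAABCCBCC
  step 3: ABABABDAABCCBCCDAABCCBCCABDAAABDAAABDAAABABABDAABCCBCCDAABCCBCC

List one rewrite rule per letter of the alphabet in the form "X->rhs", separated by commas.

  step 2 ⇒ step 3: DAABCCBCCABABABDAABCCBCC ⇒ AB·AB·AB·DAA·BCC·BCC·DAA·BCC·BCC·AB·DAA·AB·DAA·AB·DAA·AB·AB·AB·DAA·BCC·BCC·DAA·BCC·BCC
    A ↦ AB
    B ↦ DAA
    C ↦ BCC
    D ↦ AB

A->AB, B->DAA, C->BCC, D->AB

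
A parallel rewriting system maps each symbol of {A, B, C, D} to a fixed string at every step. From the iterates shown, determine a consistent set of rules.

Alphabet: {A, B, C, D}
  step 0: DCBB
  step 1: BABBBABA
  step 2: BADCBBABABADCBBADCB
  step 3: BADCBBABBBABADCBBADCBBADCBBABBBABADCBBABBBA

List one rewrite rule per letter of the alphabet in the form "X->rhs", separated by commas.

A->DCB, B->BA, C->B, D->BAB

  step 2 ⇒ step 3: BADCBBABABADCBBADCB ⇒ BA·DCB·BAB·B·BA·BA·DCB·BA·DCB·BA·DCB·BAB·B·BA·BA·DCB·BAB·B·BA
    A ↦ DCB
    B ↦ BA
    C ↦ B
    D ↦ BAB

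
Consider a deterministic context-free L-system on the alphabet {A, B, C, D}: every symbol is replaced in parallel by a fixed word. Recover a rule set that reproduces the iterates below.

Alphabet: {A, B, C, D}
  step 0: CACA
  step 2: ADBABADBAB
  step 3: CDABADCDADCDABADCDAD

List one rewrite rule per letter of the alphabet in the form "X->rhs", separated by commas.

A->CD, B->AD, C->B, D->AB

  step 2 ⇒ step 3: ADBABADBAB ⇒ CD·AB·AD·CD·AD·CD·AB·AD·CD·AD
    A ↦ CD
    B ↦ AD
    D ↦ AB
    C ↦ B  (constrained at step 0)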